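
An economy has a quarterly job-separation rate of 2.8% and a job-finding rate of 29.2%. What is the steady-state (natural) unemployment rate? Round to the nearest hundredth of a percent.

Steady-state unemployment rate ≈ 8.75%.

At steady state the flows balance: s·E = f·U, so U/(E+U) = s/(s+f).
u* = 2.8 / (2.8 + 29.2) = 2.8 / 32.00 = 8.75%.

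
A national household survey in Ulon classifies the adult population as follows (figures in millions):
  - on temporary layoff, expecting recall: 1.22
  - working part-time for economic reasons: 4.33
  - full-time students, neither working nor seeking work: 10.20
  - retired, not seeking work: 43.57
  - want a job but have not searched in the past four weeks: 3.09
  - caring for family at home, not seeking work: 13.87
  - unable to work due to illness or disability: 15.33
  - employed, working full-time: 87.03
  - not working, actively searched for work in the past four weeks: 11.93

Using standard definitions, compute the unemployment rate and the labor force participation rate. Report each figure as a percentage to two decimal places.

Unemployment rate ≈ 12.58%; labor force participation rate ≈ 54.84%.

Employed = 4.33 + 87.03 = 91.36 million (anyone who worked, including part-time for economic reasons, counts as employed).
Unemployed = 1.22 + 11.93 = 13.15 million (jobless and actively searching, or on temporary layoff).
Labor force = 91.36 + 13.15 = 104.51 million.
Not in labor force = 10.20 + 43.57 + 3.09 + 13.87 + 15.33 = 86.06 million (those not working and not actively searching are outside the labor force — including those who want a job but have given up searching).
Civilian working-age population = 104.51 + 86.06 = 190.57 million.
Unemployment rate = 13.15 / 104.51 = 12.58%.
Labor force participation rate = 104.51 / 190.57 = 54.84%.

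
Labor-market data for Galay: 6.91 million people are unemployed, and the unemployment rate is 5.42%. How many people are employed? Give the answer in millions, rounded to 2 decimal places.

Labor force = U / u = 6.91 / 0.0542 ≈ 127.49 million.
Employed = labor force − unemployed = 127.49 − 6.91 = 120.58 million.

About 120.58 million are employed.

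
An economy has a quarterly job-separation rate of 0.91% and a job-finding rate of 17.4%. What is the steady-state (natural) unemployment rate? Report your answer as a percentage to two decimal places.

Steady-state unemployment rate ≈ 4.97%.

At steady state the flows balance: s·E = f·U, so U/(E+U) = s/(s+f).
u* = 0.91 / (0.91 + 17.4) = 0.91 / 18.31 = 4.97%.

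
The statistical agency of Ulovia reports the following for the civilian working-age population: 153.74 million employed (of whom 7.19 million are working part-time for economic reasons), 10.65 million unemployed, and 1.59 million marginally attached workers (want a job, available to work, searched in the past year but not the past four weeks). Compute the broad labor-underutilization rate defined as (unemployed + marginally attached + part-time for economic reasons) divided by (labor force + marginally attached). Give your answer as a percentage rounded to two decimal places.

Broad underutilization rate ≈ 11.71%.

Labor force = 153.74 + 10.65 = 164.39 million.
Numerator = 10.65 + 1.59 + 7.19 = 19.43 million.
Denominator = 164.39 + 1.59 = 165.98 million.
Broad rate = 19.43 / 165.98 = 11.71%.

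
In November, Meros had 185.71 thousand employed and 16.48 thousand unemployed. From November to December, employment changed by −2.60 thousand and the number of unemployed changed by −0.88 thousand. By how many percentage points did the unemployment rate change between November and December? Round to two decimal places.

The unemployment rate changed by −0.30 percentage points.

November: labor force = 185.71 + 16.48 = 202.19; u = 16.48/202.19 = 8.15%.
December: labor force = 183.11 + 15.60 = 198.71; u = 15.60/198.71 = 7.85%.
Change = 7.85% − 8.15% = −0.30 pp.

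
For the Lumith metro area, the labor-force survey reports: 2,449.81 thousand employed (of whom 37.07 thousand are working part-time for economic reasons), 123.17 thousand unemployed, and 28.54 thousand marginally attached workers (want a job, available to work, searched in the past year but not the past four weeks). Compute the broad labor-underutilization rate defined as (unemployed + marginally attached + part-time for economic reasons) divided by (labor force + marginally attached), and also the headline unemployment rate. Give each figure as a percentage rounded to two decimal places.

Labor force = 2,449.81 + 123.17 = 2,572.98 thousand.
Numerator = 123.17 + 28.54 + 37.07 = 188.78 thousand.
Denominator = 2,572.98 + 28.54 = 2,601.52 thousand.
Broad rate = 188.78 / 2,601.52 = 7.26%.
Headline unemployment rate = 123.17 / 2,572.98 = 4.79%.

Broad underutilization rate ≈ 7.26%; headline unemployment rate ≈ 4.79%.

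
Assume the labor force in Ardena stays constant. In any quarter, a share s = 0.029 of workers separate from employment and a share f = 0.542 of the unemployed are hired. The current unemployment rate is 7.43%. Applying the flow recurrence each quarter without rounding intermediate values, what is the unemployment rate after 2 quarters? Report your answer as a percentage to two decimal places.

With a fixed labor force, u_{t+1} = u_t + s·(1−u_t) − f·u_t = u_t·(1−s−f) + s.
Here 1−s−f = 0.429 and s = 0.029.
u_1 = 0.074300 × 0.429 + 0.029 = 0.060875.
u_2 = 0.060875 × 0.429 + 0.029 = 0.055115.

Unemployment rate after two quarters ≈ 5.51%.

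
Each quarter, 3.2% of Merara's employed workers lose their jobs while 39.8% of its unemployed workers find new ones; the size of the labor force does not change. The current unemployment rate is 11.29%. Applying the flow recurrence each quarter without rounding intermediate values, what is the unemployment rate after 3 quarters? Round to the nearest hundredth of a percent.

With a fixed labor force, u_{t+1} = u_t + s·(1−u_t) − f·u_t = u_t·(1−s−f) + s.
Here 1−s−f = 0.570 and s = 0.032.
u_1 = 0.112900 × 0.570 + 0.032 = 0.096353.
u_2 = 0.096353 × 0.570 + 0.032 = 0.086921.
u_3 = 0.086921 × 0.570 + 0.032 = 0.081545.

Unemployment rate after three quarters ≈ 8.15%.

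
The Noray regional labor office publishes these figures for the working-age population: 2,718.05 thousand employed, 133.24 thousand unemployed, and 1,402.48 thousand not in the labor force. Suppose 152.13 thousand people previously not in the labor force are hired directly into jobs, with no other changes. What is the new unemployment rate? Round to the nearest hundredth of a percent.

Initially, labor force = 2,718.05 + 133.24 = 2,851.29 thousand, so u = 133.24/2,851.29 = 4.67%.
After the change, employed and labor force both rise by 152.13; unemployed unchanged → E = 2,870.18, U = 133.24, labor force = 3,003.42 thousand.
New unemployment rate = 133.24 / 3,003.42 = 4.44%.

New unemployment rate ≈ 4.44%.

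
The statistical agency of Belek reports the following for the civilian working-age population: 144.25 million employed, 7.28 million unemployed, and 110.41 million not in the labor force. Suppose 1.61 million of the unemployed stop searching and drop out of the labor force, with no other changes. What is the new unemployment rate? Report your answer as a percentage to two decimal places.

Initially, labor force = 144.25 + 7.28 = 151.53 million, so u = 7.28/151.53 = 4.80%.
After the change, unemployed and labor force both fall by 1.61 → E = 144.25, U = 5.67, labor force = 149.92 million.
New unemployment rate = 5.67 / 149.92 = 3.78%.

New unemployment rate ≈ 3.78%.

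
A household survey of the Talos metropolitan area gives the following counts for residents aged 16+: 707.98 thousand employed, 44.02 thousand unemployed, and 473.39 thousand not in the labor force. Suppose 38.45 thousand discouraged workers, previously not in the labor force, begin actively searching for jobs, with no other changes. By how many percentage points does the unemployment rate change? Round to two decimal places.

The unemployment rate changes by +4.58 percentage points.

Initially, labor force = 707.98 + 44.02 = 752.00 thousand, so u = 44.02/752.00 = 5.85%.
After the change, unemployed and labor force both rise by 38.45 → E = 707.98, U = 82.47, labor force = 790.45 thousand.
New unemployment rate = 82.47 / 790.45 = 10.43%.
Change = 10.43% − 5.85% = +4.58 percentage points.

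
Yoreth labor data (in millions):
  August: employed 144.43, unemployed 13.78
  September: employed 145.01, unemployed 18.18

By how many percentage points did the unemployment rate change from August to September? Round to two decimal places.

The unemployment rate changed by +2.43 percentage points.

August: labor force = 144.43 + 13.78 = 158.21; u = 13.78/158.21 = 8.71%.
September: labor force = 145.01 + 18.18 = 163.19; u = 18.18/163.19 = 11.14%.
Change = 11.14% − 8.71% = +2.43 pp.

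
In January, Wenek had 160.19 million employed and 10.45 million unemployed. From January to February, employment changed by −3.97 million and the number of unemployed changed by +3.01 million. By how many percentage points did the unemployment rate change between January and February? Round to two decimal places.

January: labor force = 160.19 + 10.45 = 170.64; u = 10.45/170.64 = 6.12%.
February: labor force = 156.22 + 13.46 = 169.68; u = 13.46/169.68 = 7.93%.
Change = 7.93% − 6.12% = +1.81 pp.

The unemployment rate changed by +1.81 percentage points.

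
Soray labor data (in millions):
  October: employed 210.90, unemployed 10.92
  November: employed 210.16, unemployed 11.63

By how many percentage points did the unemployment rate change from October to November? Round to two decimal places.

October: labor force = 210.90 + 10.92 = 221.82; u = 10.92/221.82 = 4.92%.
November: labor force = 210.16 + 11.63 = 221.79; u = 11.63/221.79 = 5.24%.
Change = 5.24% − 4.92% = +0.32 pp.

The unemployment rate changed by +0.32 percentage points.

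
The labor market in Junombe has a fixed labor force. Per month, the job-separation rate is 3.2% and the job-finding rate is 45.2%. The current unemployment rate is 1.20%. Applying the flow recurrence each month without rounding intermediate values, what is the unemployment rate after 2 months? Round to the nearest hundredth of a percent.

With a fixed labor force, u_{t+1} = u_t + s·(1−u_t) − f·u_t = u_t·(1−s−f) + s.
Here 1−s−f = 0.516 and s = 0.032.
u_1 = 0.012000 × 0.516 + 0.032 = 0.038192.
u_2 = 0.038192 × 0.516 + 0.032 = 0.051707.

Unemployment rate after two months ≈ 5.17%.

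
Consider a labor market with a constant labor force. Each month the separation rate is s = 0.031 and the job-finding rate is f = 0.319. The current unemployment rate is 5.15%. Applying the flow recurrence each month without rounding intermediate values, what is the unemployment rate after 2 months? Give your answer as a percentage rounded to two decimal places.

Unemployment rate after two months ≈ 7.29%.

With a fixed labor force, u_{t+1} = u_t + s·(1−u_t) − f·u_t = u_t·(1−s−f) + s.
Here 1−s−f = 0.650 and s = 0.031.
u_1 = 0.051500 × 0.650 + 0.031 = 0.064475.
u_2 = 0.064475 × 0.650 + 0.031 = 0.072909.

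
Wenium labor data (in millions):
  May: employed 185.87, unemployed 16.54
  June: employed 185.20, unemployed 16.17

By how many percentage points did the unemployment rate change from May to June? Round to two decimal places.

The unemployment rate changed by −0.14 percentage points.

May: labor force = 185.87 + 16.54 = 202.41; u = 16.54/202.41 = 8.17%.
June: labor force = 185.20 + 16.17 = 201.37; u = 16.17/201.37 = 8.03%.
Change = 8.03% − 8.17% = −0.14 pp.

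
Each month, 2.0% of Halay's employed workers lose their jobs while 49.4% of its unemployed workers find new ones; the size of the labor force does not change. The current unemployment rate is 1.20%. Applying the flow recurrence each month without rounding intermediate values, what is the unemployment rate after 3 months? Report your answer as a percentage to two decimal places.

Unemployment rate after three months ≈ 3.58%.

With a fixed labor force, u_{t+1} = u_t + s·(1−u_t) − f·u_t = u_t·(1−s−f) + s.
Here 1−s−f = 0.486 and s = 0.020.
u_1 = 0.012000 × 0.486 + 0.020 = 0.025832.
u_2 = 0.025832 × 0.486 + 0.020 = 0.032554.
u_3 = 0.032554 × 0.486 + 0.020 = 0.035821.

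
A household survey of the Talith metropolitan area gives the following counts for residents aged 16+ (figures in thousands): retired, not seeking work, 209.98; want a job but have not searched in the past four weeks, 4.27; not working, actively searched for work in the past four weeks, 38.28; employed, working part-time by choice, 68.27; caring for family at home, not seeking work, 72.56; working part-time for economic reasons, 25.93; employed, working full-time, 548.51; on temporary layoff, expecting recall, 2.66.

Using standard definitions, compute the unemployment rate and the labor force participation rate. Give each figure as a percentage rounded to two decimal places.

Employed = 68.27 + 25.93 + 548.51 = 642.71 thousand (anyone who worked, including part-time for economic reasons, counts as employed).
Unemployed = 38.28 + 2.66 = 40.94 thousand (jobless and actively searching, or on temporary layoff).
Labor force = 642.71 + 40.94 = 683.65 thousand.
Not in labor force = 209.98 + 4.27 + 72.56 = 286.81 thousand (those not working and not actively searching are outside the labor force — including those who want a job but have given up searching).
Civilian working-age population = 683.65 + 286.81 = 970.46 thousand.
Unemployment rate = 40.94 / 683.65 = 5.99%.
Labor force participation rate = 683.65 / 970.46 = 70.45%.

Unemployment rate ≈ 5.99%; labor force participation rate ≈ 70.45%.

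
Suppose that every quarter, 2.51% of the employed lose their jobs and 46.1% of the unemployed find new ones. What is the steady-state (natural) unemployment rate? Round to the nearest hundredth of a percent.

Steady-state unemployment rate ≈ 5.16%.

At steady state the flows balance: s·E = f·U, so U/(E+U) = s/(s+f).
u* = 2.51 / (2.51 + 46.1) = 2.51 / 48.61 = 5.16%.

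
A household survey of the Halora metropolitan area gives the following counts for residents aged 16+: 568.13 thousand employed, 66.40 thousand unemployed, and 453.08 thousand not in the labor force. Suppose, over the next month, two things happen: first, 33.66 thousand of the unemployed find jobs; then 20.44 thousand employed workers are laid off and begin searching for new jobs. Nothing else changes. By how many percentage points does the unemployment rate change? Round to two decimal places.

The unemployment rate changes by −2.08 percentage points.

Initially, labor force = 568.13 + 66.40 = 634.53 thousand, so u = 66.40/634.53 = 10.46%.
After the first change, unemployed falls and employed rises by 33.66; labor force unchanged → E = 601.79, U = 32.74, labor force = 634.53 thousand.
After the second change, employed falls and unemployed rises by 20.44; labor force unchanged → E = 581.35, U = 53.18, labor force = 634.53 thousand.
New unemployment rate = 53.18 / 634.53 = 8.38%.
Change = 8.38% − 10.46% = −2.08 percentage points.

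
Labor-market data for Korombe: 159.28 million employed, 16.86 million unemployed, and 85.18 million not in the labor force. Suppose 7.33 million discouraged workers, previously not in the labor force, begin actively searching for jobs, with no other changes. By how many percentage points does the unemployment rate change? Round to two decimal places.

The unemployment rate changes by +3.61 percentage points.

Initially, labor force = 159.28 + 16.86 = 176.14 million, so u = 16.86/176.14 = 9.57%.
After the change, unemployed and labor force both rise by 7.33 → E = 159.28, U = 24.19, labor force = 183.47 million.
New unemployment rate = 24.19 / 183.47 = 13.18%.
Change = 13.18% − 9.57% = +3.61 percentage points.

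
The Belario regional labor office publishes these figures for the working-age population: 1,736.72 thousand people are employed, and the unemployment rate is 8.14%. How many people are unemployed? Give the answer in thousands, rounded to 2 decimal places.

Let U be the number unemployed. The labor force is E + U, and U/(E+U) = 0.0814.
So U = 0.0814 × 1,736.72 / (1 − 0.0814) = 141.3690 / 0.9186 ≈ 153.90 thousand.

About 153.90 thousand are unemployed.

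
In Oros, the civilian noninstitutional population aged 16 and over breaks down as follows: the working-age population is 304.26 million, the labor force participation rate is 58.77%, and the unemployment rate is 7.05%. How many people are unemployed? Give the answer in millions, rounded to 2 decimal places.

About 12.61 million are unemployed.

Labor force = 0.5877 × 304.26 = 178.81 million.
Unemployed = 0.0705 × 178.81 ≈ 12.61 million.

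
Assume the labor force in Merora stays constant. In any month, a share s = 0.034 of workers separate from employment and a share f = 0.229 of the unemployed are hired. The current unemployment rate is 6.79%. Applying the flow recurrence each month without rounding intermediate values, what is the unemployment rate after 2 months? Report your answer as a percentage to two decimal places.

Unemployment rate after two months ≈ 9.59%.

With a fixed labor force, u_{t+1} = u_t + s·(1−u_t) − f·u_t = u_t·(1−s−f) + s.
Here 1−s−f = 0.737 and s = 0.034.
u_1 = 0.067900 × 0.737 + 0.034 = 0.084042.
u_2 = 0.084042 × 0.737 + 0.034 = 0.095939.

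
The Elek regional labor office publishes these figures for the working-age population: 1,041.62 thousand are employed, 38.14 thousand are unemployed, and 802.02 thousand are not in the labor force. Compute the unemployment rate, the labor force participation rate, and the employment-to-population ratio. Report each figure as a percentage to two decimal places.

Unemployment rate ≈ 3.53%; labor force participation rate ≈ 57.38%; employment-population ratio ≈ 55.35%.

Labor force = employed + unemployed = 1,041.62 + 38.14 = 1,079.76 thousand.
Working-age population = 1,079.76 + 802.02 = 1,881.78 thousand.
Unemployment rate = 38.14 / 1,079.76 = 3.53%.
Labor force participation rate = 1,079.76 / 1,881.78 = 57.38%.
Employment-population ratio = 1,041.62 / 1,881.78 = 55.35%.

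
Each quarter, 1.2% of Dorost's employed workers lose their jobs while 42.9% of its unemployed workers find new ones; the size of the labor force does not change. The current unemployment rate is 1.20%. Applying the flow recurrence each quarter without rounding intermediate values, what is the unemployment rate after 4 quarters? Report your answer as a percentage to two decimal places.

With a fixed labor force, u_{t+1} = u_t + s·(1−u_t) − f·u_t = u_t·(1−s−f) + s.
Here 1−s−f = 0.559 and s = 0.012.
u_1 = 0.012000 × 0.559 + 0.012 = 0.018708.
u_2 = 0.018708 × 0.559 + 0.012 = 0.022458.
u_3 = 0.022458 × 0.559 + 0.012 = 0.024554.
u_4 = 0.024554 × 0.559 + 0.012 = 0.025726.

Unemployment rate after four quarters ≈ 2.57%.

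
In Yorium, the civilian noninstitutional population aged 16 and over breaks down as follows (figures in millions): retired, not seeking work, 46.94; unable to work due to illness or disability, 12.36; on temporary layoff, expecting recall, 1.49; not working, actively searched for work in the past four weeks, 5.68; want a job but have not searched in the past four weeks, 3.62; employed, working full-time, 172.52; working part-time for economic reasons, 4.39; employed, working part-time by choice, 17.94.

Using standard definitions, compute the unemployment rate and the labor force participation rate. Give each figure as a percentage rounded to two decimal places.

Employed = 172.52 + 4.39 + 17.94 = 194.85 million (anyone who worked, including part-time for economic reasons, counts as employed).
Unemployed = 1.49 + 5.68 = 7.17 million (jobless and actively searching, or on temporary layoff).
Labor force = 194.85 + 7.17 = 202.02 million.
Not in labor force = 46.94 + 12.36 + 3.62 = 62.92 million (those not working and not actively searching are outside the labor force — including those who want a job but have given up searching).
Civilian working-age population = 202.02 + 62.92 = 264.94 million.
Unemployment rate = 7.17 / 202.02 = 3.55%.
Labor force participation rate = 202.02 / 264.94 = 76.25%.

Unemployment rate ≈ 3.55%; labor force participation rate ≈ 76.25%.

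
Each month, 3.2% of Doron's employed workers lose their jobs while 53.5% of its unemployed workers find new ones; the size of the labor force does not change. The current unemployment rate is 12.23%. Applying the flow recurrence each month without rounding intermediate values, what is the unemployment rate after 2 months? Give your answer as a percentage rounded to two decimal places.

With a fixed labor force, u_{t+1} = u_t + s·(1−u_t) − f·u_t = u_t·(1−s−f) + s.
Here 1−s−f = 0.433 and s = 0.032.
u_1 = 0.122300 × 0.433 + 0.032 = 0.084956.
u_2 = 0.084956 × 0.433 + 0.032 = 0.068786.

Unemployment rate after two months ≈ 6.88%.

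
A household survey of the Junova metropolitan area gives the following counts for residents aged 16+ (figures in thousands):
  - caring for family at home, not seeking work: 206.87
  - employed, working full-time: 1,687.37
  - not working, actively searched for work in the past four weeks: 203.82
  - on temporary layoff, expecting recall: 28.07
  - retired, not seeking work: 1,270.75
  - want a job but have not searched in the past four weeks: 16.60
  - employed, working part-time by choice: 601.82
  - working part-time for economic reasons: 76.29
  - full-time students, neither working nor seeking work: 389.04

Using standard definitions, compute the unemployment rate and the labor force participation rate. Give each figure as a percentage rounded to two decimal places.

Employed = 1,687.37 + 601.82 + 76.29 = 2,365.48 thousand (anyone who worked, including part-time for economic reasons, counts as employed).
Unemployed = 203.82 + 28.07 = 231.89 thousand (jobless and actively searching, or on temporary layoff).
Labor force = 2,365.48 + 231.89 = 2,597.37 thousand.
Not in labor force = 206.87 + 1,270.75 + 16.60 + 389.04 = 1,883.26 thousand (those not working and not actively searching are outside the labor force — including those who want a job but have given up searching).
Civilian working-age population = 2,597.37 + 1,883.26 = 4,480.63 thousand.
Unemployment rate = 231.89 / 2,597.37 = 8.93%.
Labor force participation rate = 2,597.37 / 4,480.63 = 57.97%.

Unemployment rate ≈ 8.93%; labor force participation rate ≈ 57.97%.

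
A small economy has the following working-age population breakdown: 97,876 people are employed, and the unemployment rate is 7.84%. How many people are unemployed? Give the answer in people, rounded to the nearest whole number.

Let U be the number unemployed. The labor force is E + U, and U/(E+U) = 0.0784.
So U = 0.0784 × 97,876 / (1 − 0.0784) = 7673.48 / 0.9216 ≈ 8,326.

About 8,326 are unemployed.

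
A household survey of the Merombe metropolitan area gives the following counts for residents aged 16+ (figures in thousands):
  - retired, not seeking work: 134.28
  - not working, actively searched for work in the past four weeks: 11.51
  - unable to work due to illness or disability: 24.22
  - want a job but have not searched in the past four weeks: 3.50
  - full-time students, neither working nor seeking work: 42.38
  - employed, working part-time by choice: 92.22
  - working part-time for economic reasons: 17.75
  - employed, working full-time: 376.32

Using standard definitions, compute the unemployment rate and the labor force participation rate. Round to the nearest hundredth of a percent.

Unemployment rate ≈ 2.31%; labor force participation rate ≈ 70.89%.

Employed = 92.22 + 17.75 + 376.32 = 486.29 thousand (anyone who worked, including part-time for economic reasons, counts as employed).
Unemployed = 11.51 thousand.
Labor force = 486.29 + 11.51 = 497.80 thousand.
Not in labor force = 134.28 + 24.22 + 3.50 + 42.38 = 204.38 thousand (those not working and not actively searching are outside the labor force — including those who want a job but have given up searching).
Civilian working-age population = 497.80 + 204.38 = 702.18 thousand.
Unemployment rate = 11.51 / 497.80 = 2.31%.
Labor force participation rate = 497.80 / 702.18 = 70.89%.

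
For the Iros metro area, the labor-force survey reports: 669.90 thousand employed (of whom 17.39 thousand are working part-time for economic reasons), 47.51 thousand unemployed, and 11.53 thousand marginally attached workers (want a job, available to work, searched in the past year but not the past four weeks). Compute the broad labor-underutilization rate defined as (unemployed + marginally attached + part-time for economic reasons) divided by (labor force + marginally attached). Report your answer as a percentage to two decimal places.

Broad underutilization rate ≈ 10.49%.

Labor force = 669.90 + 47.51 = 717.41 thousand.
Numerator = 47.51 + 11.53 + 17.39 = 76.43 thousand.
Denominator = 717.41 + 11.53 = 728.94 thousand.
Broad rate = 76.43 / 728.94 = 10.49%.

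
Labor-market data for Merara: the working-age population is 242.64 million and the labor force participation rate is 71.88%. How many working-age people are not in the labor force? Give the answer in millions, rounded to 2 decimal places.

Share not in the labor force = 1 − 0.7188 = 0.2812.
Not in labor force = 0.2812 × 242.64 ≈ 68.23 million.

About 68.23 million are not in the labor force.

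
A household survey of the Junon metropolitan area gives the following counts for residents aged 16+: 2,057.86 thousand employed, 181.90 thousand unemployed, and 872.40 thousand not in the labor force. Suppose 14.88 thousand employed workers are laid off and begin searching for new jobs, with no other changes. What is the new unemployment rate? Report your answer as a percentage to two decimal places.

New unemployment rate ≈ 8.79%.

Initially, labor force = 2,057.86 + 181.90 = 2,239.76 thousand, so u = 181.90/2,239.76 = 8.12%.
After the change, employed falls and unemployed rises by 14.88; labor force unchanged → E = 2,042.98, U = 196.78, labor force = 2,239.76 thousand.
New unemployment rate = 196.78 / 2,239.76 = 8.79%.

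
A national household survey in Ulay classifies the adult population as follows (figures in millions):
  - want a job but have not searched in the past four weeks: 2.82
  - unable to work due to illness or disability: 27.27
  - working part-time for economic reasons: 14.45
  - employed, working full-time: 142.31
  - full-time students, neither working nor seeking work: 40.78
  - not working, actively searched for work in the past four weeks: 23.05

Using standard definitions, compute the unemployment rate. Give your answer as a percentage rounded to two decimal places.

Unemployment rate ≈ 12.82%.

Employed = 14.45 + 142.31 = 156.76 million (anyone who worked, including part-time for economic reasons, counts as employed).
Unemployed = 23.05 million.
Labor force = 156.76 + 23.05 = 179.81 million.
Unemployment rate = 23.05 / 179.81 = 12.82%.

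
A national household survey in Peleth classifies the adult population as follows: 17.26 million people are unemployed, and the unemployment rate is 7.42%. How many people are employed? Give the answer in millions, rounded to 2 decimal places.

About 215.35 million are employed.

Labor force = U / u = 17.26 / 0.0742 ≈ 232.61 million.
Employed = labor force − unemployed = 232.61 − 17.26 = 215.35 million.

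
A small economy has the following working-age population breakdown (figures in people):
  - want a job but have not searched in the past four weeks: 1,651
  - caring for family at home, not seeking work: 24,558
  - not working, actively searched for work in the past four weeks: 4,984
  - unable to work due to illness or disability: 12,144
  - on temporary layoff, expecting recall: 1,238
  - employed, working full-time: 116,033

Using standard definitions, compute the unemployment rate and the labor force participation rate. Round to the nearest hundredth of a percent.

Unemployment rate ≈ 5.09%; labor force participation rate ≈ 76.12%.

Employed = 116,033.
Unemployed = 4,984 + 1,238 = 6,222 (jobless and actively searching, or on temporary layoff).
Labor force = 116,033 + 6,222 = 122,255.
Not in labor force = 1,651 + 24,558 + 12,144 = 38,353 (those not working and not actively searching are outside the labor force — including those who want a job but have given up searching).
Civilian working-age population = 122,255 + 38,353 = 160,608.
Unemployment rate = 6,222 / 122,255 = 5.09%.
Labor force participation rate = 122,255 / 160,608 = 76.12%.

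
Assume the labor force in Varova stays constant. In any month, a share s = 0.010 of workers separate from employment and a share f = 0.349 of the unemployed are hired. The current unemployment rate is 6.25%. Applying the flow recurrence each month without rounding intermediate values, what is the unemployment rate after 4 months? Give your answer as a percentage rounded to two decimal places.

Unemployment rate after four months ≈ 3.37%.

With a fixed labor force, u_{t+1} = u_t + s·(1−u_t) − f·u_t = u_t·(1−s−f) + s.
Here 1−s−f = 0.641 and s = 0.010.
u_1 = 0.062500 × 0.641 + 0.010 = 0.050063.
u_2 = 0.050063 × 0.641 + 0.010 = 0.042090.
u_3 = 0.042090 × 0.641 + 0.010 = 0.036980.
u_4 = 0.036980 × 0.641 + 0.010 = 0.033704.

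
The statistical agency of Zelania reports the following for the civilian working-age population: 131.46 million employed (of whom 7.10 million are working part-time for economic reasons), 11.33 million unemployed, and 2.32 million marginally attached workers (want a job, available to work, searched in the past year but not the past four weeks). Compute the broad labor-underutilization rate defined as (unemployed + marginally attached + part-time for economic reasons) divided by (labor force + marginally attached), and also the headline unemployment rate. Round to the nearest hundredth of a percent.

Broad underutilization rate ≈ 14.30%; headline unemployment rate ≈ 7.93%.

Labor force = 131.46 + 11.33 = 142.79 million.
Numerator = 11.33 + 2.32 + 7.10 = 20.75 million.
Denominator = 142.79 + 2.32 = 145.11 million.
Broad rate = 20.75 / 145.11 = 14.30%.
Headline unemployment rate = 11.33 / 142.79 = 7.93%.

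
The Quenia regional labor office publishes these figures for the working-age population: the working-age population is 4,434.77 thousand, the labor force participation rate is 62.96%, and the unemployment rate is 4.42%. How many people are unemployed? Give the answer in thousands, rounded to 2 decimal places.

Labor force = 0.6296 × 4,434.77 = 2,792.13 thousand.
Unemployed = 0.0442 × 2,792.13 ≈ 123.41 thousand.

About 123.41 thousand are unemployed.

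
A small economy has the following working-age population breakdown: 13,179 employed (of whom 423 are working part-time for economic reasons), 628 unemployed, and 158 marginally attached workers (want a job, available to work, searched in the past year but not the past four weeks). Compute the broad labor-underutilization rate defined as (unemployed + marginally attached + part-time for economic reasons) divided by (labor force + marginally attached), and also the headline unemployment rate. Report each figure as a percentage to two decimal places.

Broad underutilization rate ≈ 8.66%; headline unemployment rate ≈ 4.55%.

Labor force = 13,179 + 628 = 13,807.
Numerator = 628 + 158 + 423 = 1,209.
Denominator = 13,807 + 158 = 13,965.
Broad rate = 1,209 / 13,965 = 8.66%.
Headline unemployment rate = 628 / 13,807 = 4.55%.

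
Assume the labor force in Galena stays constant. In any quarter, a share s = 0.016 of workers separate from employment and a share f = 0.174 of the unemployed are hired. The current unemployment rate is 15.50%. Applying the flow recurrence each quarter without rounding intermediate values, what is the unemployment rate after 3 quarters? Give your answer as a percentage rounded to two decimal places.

With a fixed labor force, u_{t+1} = u_t + s·(1−u_t) − f·u_t = u_t·(1−s−f) + s.
Here 1−s−f = 0.810 and s = 0.016.
u_1 = 0.155000 × 0.810 + 0.016 = 0.141550.
u_2 = 0.141550 × 0.810 + 0.016 = 0.130656.
u_3 = 0.130656 × 0.810 + 0.016 = 0.121831.

Unemployment rate after three quarters ≈ 12.18%.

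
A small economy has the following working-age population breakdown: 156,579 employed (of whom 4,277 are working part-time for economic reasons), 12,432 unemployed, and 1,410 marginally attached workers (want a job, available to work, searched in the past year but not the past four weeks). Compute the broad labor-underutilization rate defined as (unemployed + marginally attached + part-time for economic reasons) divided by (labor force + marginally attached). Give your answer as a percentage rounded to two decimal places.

Broad underutilization rate ≈ 10.63%.

Labor force = 156,579 + 12,432 = 169,011.
Numerator = 12,432 + 1,410 + 4,277 = 18,119.
Denominator = 169,011 + 1,410 = 170,421.
Broad rate = 18,119 / 170,421 = 10.63%.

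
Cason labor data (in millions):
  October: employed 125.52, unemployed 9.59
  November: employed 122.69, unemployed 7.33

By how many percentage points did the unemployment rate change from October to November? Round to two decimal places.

The unemployment rate changed by −1.46 percentage points.

October: labor force = 125.52 + 9.59 = 135.11; u = 9.59/135.11 = 7.10%.
November: labor force = 122.69 + 7.33 = 130.02; u = 7.33/130.02 = 5.64%.
Change = 5.64% − 7.10% = −1.46 pp.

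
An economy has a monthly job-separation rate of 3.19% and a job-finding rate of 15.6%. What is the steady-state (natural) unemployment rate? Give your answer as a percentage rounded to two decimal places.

At steady state the flows balance: s·E = f·U, so U/(E+U) = s/(s+f).
u* = 3.19 / (3.19 + 15.6) = 3.19 / 18.79 = 16.98%.

Steady-state unemployment rate ≈ 16.98%.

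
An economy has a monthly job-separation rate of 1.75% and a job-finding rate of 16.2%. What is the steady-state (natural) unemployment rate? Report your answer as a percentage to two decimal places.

At steady state the flows balance: s·E = f·U, so U/(E+U) = s/(s+f).
u* = 1.75 / (1.75 + 16.2) = 1.75 / 17.95 = 9.75%.

Steady-state unemployment rate ≈ 9.75%.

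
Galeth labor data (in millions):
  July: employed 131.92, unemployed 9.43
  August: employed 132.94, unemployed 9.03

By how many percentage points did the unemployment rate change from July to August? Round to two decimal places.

July: labor force = 131.92 + 9.43 = 141.35; u = 9.43/141.35 = 6.67%.
August: labor force = 132.94 + 9.03 = 141.97; u = 9.03/141.97 = 6.36%.
Change = 6.36% − 6.67% = −0.31 pp.

The unemployment rate changed by −0.31 percentage points.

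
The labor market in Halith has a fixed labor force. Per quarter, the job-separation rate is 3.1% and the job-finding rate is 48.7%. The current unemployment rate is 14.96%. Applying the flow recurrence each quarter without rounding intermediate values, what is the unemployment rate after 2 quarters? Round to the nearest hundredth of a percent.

Unemployment rate after two quarters ≈ 8.07%.

With a fixed labor force, u_{t+1} = u_t + s·(1−u_t) − f·u_t = u_t·(1−s−f) + s.
Here 1−s−f = 0.482 and s = 0.031.
u_1 = 0.149600 × 0.482 + 0.031 = 0.103107.
u_2 = 0.103107 × 0.482 + 0.031 = 0.080698.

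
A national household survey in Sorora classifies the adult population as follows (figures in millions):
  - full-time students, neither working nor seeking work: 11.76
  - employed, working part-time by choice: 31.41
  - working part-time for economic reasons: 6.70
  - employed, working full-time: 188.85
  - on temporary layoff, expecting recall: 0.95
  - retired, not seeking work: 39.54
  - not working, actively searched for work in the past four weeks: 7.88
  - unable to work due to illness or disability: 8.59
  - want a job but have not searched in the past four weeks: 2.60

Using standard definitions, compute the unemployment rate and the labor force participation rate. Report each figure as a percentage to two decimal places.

Employed = 31.41 + 6.70 + 188.85 = 226.96 million (anyone who worked, including part-time for economic reasons, counts as employed).
Unemployed = 0.95 + 7.88 = 8.83 million (jobless and actively searching, or on temporary layoff).
Labor force = 226.96 + 8.83 = 235.79 million.
Not in labor force = 11.76 + 39.54 + 8.59 + 2.60 = 62.49 million (those not working and not actively searching are outside the labor force — including those who want a job but have given up searching).
Civilian working-age population = 235.79 + 62.49 = 298.28 million.
Unemployment rate = 8.83 / 235.79 = 3.74%.
Labor force participation rate = 235.79 / 298.28 = 79.05%.

Unemployment rate ≈ 3.74%; labor force participation rate ≈ 79.05%.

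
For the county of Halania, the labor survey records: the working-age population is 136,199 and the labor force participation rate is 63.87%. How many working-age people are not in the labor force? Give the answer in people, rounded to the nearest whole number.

Share not in the labor force = 1 − 0.6387 = 0.3613.
Not in labor force = 0.3613 × 136,199 ≈ 49,209.

About 49,209 are not in the labor force.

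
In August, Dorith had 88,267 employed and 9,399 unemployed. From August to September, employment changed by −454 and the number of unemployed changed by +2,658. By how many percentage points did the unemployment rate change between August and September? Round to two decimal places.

The unemployment rate changed by +2.45 percentage points.

August: labor force = 88,267 + 9,399 = 97,666; u = 9,399/97,666 = 9.62%.
September: labor force = 87,813 + 12,057 = 99,870; u = 12,057/99,870 = 12.07%.
Change = 12.07% − 9.62% = +2.45 pp.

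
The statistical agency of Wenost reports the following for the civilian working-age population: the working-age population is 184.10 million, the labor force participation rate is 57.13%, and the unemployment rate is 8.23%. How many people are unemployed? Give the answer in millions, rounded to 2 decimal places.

About 8.66 million are unemployed.

Labor force = 0.5713 × 184.10 = 105.18 million.
Unemployed = 0.0823 × 105.18 ≈ 8.66 million.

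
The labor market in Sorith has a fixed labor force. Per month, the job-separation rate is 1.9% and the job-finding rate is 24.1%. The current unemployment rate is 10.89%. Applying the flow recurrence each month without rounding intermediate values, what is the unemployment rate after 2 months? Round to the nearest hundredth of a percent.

With a fixed labor force, u_{t+1} = u_t + s·(1−u_t) − f·u_t = u_t·(1−s−f) + s.
Here 1−s−f = 0.740 and s = 0.019.
u_1 = 0.108900 × 0.740 + 0.019 = 0.099586.
u_2 = 0.099586 × 0.740 + 0.019 = 0.092694.

Unemployment rate after two months ≈ 9.27%.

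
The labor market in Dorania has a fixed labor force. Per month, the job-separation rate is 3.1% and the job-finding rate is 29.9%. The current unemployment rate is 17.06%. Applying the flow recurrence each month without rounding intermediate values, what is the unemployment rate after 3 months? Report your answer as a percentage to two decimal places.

Unemployment rate after three months ≈ 11.70%.

With a fixed labor force, u_{t+1} = u_t + s·(1−u_t) − f·u_t = u_t·(1−s−f) + s.
Here 1−s−f = 0.670 and s = 0.031.
u_1 = 0.170600 × 0.670 + 0.031 = 0.145302.
u_2 = 0.145302 × 0.670 + 0.031 = 0.128352.
u_3 = 0.128352 × 0.670 + 0.031 = 0.116996.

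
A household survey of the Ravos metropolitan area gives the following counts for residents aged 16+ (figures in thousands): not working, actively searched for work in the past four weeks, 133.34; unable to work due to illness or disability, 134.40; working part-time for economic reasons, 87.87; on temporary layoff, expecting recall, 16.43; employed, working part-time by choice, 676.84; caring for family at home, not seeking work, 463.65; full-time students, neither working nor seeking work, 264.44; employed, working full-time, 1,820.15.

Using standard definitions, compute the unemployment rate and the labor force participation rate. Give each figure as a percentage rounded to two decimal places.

Unemployment rate ≈ 5.48%; labor force participation rate ≈ 76.02%.

Employed = 87.87 + 676.84 + 1,820.15 = 2,584.86 thousand (anyone who worked, including part-time for economic reasons, counts as employed).
Unemployed = 133.34 + 16.43 = 149.77 thousand (jobless and actively searching, or on temporary layoff).
Labor force = 2,584.86 + 149.77 = 2,734.63 thousand.
Not in labor force = 134.40 + 463.65 + 264.44 = 862.49 thousand (those not working and not actively searching are outside the labor force).
Civilian working-age population = 2,734.63 + 862.49 = 3,597.12 thousand.
Unemployment rate = 149.77 / 2,734.63 = 5.48%.
Labor force participation rate = 2,734.63 / 3,597.12 = 76.02%.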